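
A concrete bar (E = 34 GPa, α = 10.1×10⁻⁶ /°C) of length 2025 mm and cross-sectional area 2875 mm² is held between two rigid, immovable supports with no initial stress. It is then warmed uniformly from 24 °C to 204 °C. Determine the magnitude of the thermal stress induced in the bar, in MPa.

σ ≈ 61.8 MPa (compressive)

Because both ends are immovable the net strain is zero, and the suppressed thermal strain is αΔT = 10.1×10⁻⁶ × 180 = 1818×10⁻⁶.
The stress required to suppress this strain is σ = Eε = 34×10³ × 1818×10⁻⁶ = 61.81 MPa, compressive since the bar is trying to expand.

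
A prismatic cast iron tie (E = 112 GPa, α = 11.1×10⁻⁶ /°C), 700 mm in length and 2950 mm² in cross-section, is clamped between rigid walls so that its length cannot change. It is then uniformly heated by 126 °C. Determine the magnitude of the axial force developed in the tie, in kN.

P ≈ 462 kN (compressive)

The ends cannot move, so σ = EαΔT = 112×10³ × 11.1×10⁻⁶ × 126 = 156.6 MPa.
P = AEαΔT = 2950 × 112×10³ × 11.1×10⁻⁶ × 126 = 462.1 kN (compressive).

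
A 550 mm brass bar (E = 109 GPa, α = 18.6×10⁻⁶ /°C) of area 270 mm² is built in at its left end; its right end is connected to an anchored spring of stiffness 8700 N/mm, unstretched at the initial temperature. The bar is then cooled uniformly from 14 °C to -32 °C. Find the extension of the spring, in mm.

The unrestrained thermal change is αΔT L = 18.6×10⁻⁶ × 46 × 550 = 0.4706 mm.
With a force P in the spring, the elastic change of the bar is PL/(AE) and that of the spring is P/k; compatibility requires their sum to equal δ_free.
P [ L/(AE) + 1/k ] = δ_free → P [ 550/(270×109×10³) + 1/(8700) ] = 0.4706.
P = 0.4706 / 0.0001336 = 3521 N.
Spring extension = P/k = 3521/(8700) = 0.4048 mm.

δ ≈ 0.405 mm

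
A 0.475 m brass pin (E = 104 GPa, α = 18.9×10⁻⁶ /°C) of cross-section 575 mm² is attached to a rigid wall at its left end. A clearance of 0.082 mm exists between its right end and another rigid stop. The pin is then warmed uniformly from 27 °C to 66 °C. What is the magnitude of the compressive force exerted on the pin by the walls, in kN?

P ≈ 33.8 kN

Unrestrained expansion: δ_free = αΔT L = 18.9×10⁻⁶ × 39 × 475 = 0.3501 mm.
The gap closes (δ_free > 0.082 mm) and the wall then resists a further 0.3501 − 0.082 = 0.2681 mm of expansion.
Compatibility: PL/(AE) = 0.2681 mm, so σ = P/A = E × (0.2681/475) = 58.7 MPa.
P = σA = 58.7 × 575 = 33.76 kN.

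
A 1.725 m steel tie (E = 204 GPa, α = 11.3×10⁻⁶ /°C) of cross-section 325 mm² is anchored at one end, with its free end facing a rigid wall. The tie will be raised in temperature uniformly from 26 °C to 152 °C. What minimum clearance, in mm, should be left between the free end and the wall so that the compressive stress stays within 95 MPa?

Free expansion if unrestrained: δ_free = αΔT L = 11.3×10⁻⁶ × 126 × 1725 = 2.456 mm.
A stress of 95 MPa corresponds to the wall pushing the tie back by σL/E = 95×1725/(204×10³) = 0.8033 mm.
The gap must absorb the remainder: g_min = 2.456 − 0.8033 = 1.653 mm.

g ≈ 1.65 mm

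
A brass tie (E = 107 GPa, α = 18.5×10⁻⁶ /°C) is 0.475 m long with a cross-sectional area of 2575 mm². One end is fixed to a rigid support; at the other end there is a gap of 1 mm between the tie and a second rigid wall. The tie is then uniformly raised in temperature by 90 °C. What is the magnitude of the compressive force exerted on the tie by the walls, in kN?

P ≈ 0 kN

Unrestrained expansion: δ_free = αΔT L = 18.5×10⁻⁶ × 90 × 475 = 0.7909 mm.
This is smaller than the 1 mm clearance, so the tie expands freely without reaching the stop — the stress is zero.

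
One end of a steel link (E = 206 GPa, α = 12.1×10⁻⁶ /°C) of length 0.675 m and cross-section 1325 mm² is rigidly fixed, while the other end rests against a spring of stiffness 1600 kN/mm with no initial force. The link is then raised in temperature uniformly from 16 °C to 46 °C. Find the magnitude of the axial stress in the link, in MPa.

σ ≈ 59.7 MPa (compressive)

Free thermal expansion: δ_free = αΔT L = 12.1×10⁻⁶ × 30 × 675 = 0.245 mm.
With a force P in the spring, the elastic change of the link is PL/(AE) and that of the spring is P/k; compatibility requires their sum to equal δ_free.
So P = δ_free / [L/(AE) + 1/k] = 0.245 / [ 675/(1325×206×10³) + 1/(1600×10³) ].
P = 0.245 / 3.098×10⁻⁶ = 79090 N.
σ = P/A = 79090/1325 = 59.69 MPa.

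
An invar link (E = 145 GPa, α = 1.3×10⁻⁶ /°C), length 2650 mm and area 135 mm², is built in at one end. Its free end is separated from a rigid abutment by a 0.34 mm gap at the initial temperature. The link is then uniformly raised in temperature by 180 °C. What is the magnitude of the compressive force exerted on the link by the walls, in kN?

P ≈ 2.07 kN

Free thermal elongation = αΔT L = 1.3×10⁻⁶ × 180 × 2650 = 0.6201 mm.
After closing the 0.34 mm clearance, 0.6201 − 0.34 = 0.2801 mm of expansion remains to be suppressed by the wall.
Compatibility: PL/(AE) = 0.2801 mm, so σ = P/A = E × (0.2801/2650) = 15.33 MPa.
Force on the wall = σA = 15.33 × 135 mm² = 2.069 kN.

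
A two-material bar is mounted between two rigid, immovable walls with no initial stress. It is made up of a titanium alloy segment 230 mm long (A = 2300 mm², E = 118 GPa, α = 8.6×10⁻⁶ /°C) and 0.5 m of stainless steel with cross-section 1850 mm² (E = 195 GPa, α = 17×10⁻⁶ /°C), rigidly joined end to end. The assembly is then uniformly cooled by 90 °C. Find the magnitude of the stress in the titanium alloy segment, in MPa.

With the walls removed the bar would change length by δ_free = Σ αᵢΔT Lᵢ = 8.6×10⁻⁶×90×230 + 17×10⁻⁶×90×500 = 0.943 mm.
The rigid supports impose zero overall length change; the single axial force P common to all segments must satisfy P Σ Lᵢ/(AᵢEᵢ) = δ_free.
The series flexibility is Σ Lᵢ/(AᵢEᵢ) = 230/(2300×118×10³) + 500/(1850×195×10³) = 2.233×10⁻⁶ mm/N.
Hence P = δ_free / Σ(L/AE) = 0.943/2.233×10⁻⁶ = 422.2 kN (tensile).
σ_{titanium alloy} = P / A = 422200 / 2300 = 183.6 MPa.

σ ≈ 184 MPa (tensile)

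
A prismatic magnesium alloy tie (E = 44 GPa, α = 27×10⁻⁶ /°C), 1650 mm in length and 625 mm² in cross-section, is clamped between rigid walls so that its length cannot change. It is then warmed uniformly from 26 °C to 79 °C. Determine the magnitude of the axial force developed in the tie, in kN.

P ≈ 39.4 kN (compressive)

The ends cannot move, so σ = EαΔT = 44×10³ × 27×10⁻⁶ × 53 = 62.96 MPa.
Axial force P = σA = 62.96 × 625 = 39350 N = 39.35 kN, compressive.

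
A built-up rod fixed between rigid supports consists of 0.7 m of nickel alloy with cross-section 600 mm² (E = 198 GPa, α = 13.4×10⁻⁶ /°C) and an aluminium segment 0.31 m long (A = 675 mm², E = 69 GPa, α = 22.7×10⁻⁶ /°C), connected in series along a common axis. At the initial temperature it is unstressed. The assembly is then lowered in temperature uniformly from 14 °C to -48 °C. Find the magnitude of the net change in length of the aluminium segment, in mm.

|ΔL| ≈ 0.104 mm

Free thermal contraction of the whole bar: Σ αᵢΔT Lᵢ = 13.4×10⁻⁶×62×700 + 22.7×10⁻⁶×62×310 = 1.018 mm.
The walls prevent any net length change, so an axial force P (same in every segment) develops. Compatibility: P · Σ Lᵢ/(AᵢEᵢ) = δ_free.
The series flexibility is Σ Lᵢ/(AᵢEᵢ) = 700/(600×198×10³) + 310/(675×69×10³) = 1.255×10⁻⁵ mm/N.
So P = 1.018 / 1.255×10⁻⁵ = 81.12 kN, tensile.
For the aluminium segment, free thermal change = 22.7×10⁻⁶×62×310 = 0.4363 mm and elastic change from P = 81120×310/(675×69×10³) = 0.5399 mm; these oppose, so the net change is 0.104 mm (segment lengthens).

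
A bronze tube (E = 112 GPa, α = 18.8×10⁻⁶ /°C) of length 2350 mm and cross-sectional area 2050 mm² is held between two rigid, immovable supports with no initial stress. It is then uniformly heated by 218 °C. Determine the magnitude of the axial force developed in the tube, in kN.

P ≈ 941 kN (compressive)

Full restraint means ε = 0, so the stress is σ = EαΔT = 112×10³ × 18.8×10⁻⁶ × 218 = 459 MPa.
Then P = σA = 459 × 2050 mm² = 941 kN, compressive.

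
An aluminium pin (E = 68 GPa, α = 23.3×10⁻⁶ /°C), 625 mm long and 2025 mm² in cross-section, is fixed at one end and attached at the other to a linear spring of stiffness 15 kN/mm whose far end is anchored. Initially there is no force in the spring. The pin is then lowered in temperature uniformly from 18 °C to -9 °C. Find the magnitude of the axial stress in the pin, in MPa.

The unrestrained thermal change is αΔT L = 23.3×10⁻⁶ × 27 × 625 = 0.3932 mm.
Let P be the tensile force in the spring. The pin extends elastically by PL/(AE) and the spring stretches by P/k; together these equal δ_free.
So P = δ_free / [L/(AE) + 1/k] = 0.3932 / [ 625/(2025×68×10³) + 1/(15×10³) ].
P = 0.3932 / 7.121×10⁻⁵ = 5522 N.
σ = P/A = 5522/2025 = 2.727 MPa.

σ ≈ 2.73 MPa (tensile)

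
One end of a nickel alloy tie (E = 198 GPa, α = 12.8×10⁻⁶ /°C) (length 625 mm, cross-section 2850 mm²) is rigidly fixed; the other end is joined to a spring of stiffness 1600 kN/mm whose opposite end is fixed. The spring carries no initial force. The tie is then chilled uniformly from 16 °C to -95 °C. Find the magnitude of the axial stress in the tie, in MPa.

σ ≈ 180 MPa (tensile)

If the spring were absent the tie would shorten by αΔT L = 12.8×10⁻⁶ × 111 × 625 = 0.888 mm.
Let P be the tensile force in the spring. The tie extends elastically by PL/(AE) and the spring stretches by P/k; together these equal δ_free.
So P = δ_free / [L/(AE) + 1/k] = 0.888 / [ 625/(2850×198×10³) + 1/(1600×10³) ].
P = 0.888 / 1.733×10⁻⁶ = 512500 N.
σ = P/A = 512500/2850 = 179.8 MPa.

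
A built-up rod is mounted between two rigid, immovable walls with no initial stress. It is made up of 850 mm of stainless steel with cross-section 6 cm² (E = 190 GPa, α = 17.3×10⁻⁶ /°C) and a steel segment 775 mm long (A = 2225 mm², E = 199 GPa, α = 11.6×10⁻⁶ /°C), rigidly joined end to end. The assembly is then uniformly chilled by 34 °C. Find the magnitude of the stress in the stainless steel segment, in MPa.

σ ≈ 146 MPa (tensile)

With the walls removed the bar would change length by δ_free = Σ αᵢΔT Lᵢ = 17.3×10⁻⁶×34×850 + 11.6×10⁻⁶×34×775 = 0.8056 mm.
The walls prevent any net length change, so an axial force P (same in every segment) develops. Compatibility: P · Σ Lᵢ/(AᵢEᵢ) = δ_free.
The series flexibility is Σ Lᵢ/(AᵢEᵢ) = 850/(600×190×10³) + 775/(2225×199×10³) = 9.206×10⁻⁶ mm/N.
So P = 0.8056 / 9.206×10⁻⁶ = 87.51 kN, tensile.
σ_{stainless steel} = P / A = 87510 / 600 = 145.8 MPa.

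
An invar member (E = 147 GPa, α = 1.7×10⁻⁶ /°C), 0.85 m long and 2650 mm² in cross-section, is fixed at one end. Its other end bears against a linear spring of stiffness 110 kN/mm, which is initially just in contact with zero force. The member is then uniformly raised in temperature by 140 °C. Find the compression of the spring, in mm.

δ ≈ 0.163 mm

The unrestrained thermal change is αΔT L = 1.7×10⁻⁶ × 140 × 850 = 0.2023 mm.
With a force P in the spring, the elastic change of the member is PL/(AE) and that of the spring is P/k; compatibility requires their sum to equal δ_free.
P [ L/(AE) + 1/k ] = δ_free → P [ 850/(2650×147×10³) + 1/(110×10³) ] = 0.2023.
P = 0.2023 / 1.127×10⁻⁵ = 17950 N.
Spring compression = P/k = 17950/(110×10³) = 0.1631 mm.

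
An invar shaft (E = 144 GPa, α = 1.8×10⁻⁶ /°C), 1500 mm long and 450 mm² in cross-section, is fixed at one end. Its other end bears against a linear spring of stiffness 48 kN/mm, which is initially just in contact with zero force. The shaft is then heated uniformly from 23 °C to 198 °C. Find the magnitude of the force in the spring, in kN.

Free thermal expansion: δ_free = αΔT L = 1.8×10⁻⁶ × 175 × 1500 = 0.4725 mm.
Let P be the compressive force at the spring. The shaft shortens elastically by PL/(AE) and the spring compresses by P/k; together these equal δ_free.
P [ L/(AE) + 1/k ] = δ_free → P [ 1500/(450×144×10³) + 1/(48×10³) ] = 0.4725.
P = 0.4725 / 4.398×10⁻⁵ = 10740 N.

P ≈ 10.7 kN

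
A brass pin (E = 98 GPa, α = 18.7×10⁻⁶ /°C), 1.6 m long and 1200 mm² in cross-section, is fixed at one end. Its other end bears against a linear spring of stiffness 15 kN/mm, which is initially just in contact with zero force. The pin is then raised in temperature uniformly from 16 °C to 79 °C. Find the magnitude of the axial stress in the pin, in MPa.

σ ≈ 19.6 MPa (compressive)

The unrestrained thermal change is αΔT L = 18.7×10⁻⁶ × 63 × 1600 = 1.885 mm.
With a force P in the spring, the elastic change of the pin is PL/(AE) and that of the spring is P/k; compatibility requires their sum to equal δ_free.
P [ L/(AE) + 1/k ] = δ_free → P [ 1600/(1200×98×10³) + 1/(15×10³) ] = 1.885.
P = 1.885 / 8.027×10⁻⁵ = 23480 N.
σ = P/A = 23480/1200 = 19.57 MPa.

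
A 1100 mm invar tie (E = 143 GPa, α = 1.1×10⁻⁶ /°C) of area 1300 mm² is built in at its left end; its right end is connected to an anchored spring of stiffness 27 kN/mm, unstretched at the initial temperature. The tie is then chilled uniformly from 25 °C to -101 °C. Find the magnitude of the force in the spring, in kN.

P ≈ 3.55 kN

If the spring were absent the tie would shorten by αΔT L = 1.1×10⁻⁶ × 126 × 1100 = 0.1525 mm.
Let P be the tensile force in the spring. The tie extends elastically by PL/(AE) and the spring stretches by P/k; together these equal δ_free.
So P = δ_free / [L/(AE) + 1/k] = 0.1525 / [ 1100/(1300×143×10³) + 1/(27×10³) ].
P = 0.1525 / 4.295×10⁻⁵ = 3549 N.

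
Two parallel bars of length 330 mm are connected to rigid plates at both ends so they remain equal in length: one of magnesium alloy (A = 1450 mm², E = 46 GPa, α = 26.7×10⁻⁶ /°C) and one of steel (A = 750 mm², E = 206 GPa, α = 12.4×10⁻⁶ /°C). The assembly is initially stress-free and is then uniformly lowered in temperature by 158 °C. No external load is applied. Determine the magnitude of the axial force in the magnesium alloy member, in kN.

Equilibrium of a rigid end plate with no external load gives equal and opposite internal forces ±P in the two members. Since α_{magnesium alloy} > α_{steel}, cooling drives the magnesium alloy into tension and the steel into compression.
Setting the final lengths equal and cancelling L: (α₁ − α₂)ΔT = P/(A₁E₁) + P/(A₂E₂).
|α₁ − α₂|·ΔT = 14.3×10⁻⁶ × 158 = 0.002259.
1/(A₁E₁) + 1/(A₂E₂) = 1/(1450×46×10³) + 1/(750×206×10³) = 2.146×10⁻⁸ N⁻¹.
So P = 0.002259 / 2.146×10⁻⁸ = 105.3 kN.

P ≈ 105 kN (tensile in the magnesium alloy)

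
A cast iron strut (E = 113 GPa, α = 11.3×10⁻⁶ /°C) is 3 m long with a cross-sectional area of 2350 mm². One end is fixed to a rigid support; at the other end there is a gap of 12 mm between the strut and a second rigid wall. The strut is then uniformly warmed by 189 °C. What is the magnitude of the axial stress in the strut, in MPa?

σ ≈ 0 MPa

If the wall were absent the strut would grow by αΔT L = 11.3×10⁻⁶ × 189 × 3000 = 6.407 mm.
This is smaller than the 12 mm clearance, so the strut expands freely without reaching the stop — the stress is zero.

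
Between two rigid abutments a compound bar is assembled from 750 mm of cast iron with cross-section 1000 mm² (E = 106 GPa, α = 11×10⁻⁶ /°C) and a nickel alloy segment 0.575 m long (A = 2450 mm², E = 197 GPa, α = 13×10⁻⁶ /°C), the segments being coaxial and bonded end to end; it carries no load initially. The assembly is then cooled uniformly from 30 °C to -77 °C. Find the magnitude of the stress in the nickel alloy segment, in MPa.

σ ≈ 83.1 MPa (tensile)

If the supports were absent, the total length change would be Σ αᵢΔT Lᵢ = 11×10⁻⁶×107×750 + 13×10⁻⁶×107×575 = 1.683 mm.
Since the ends are fixed, an axial force P builds up, equal in every segment, with P · Σ Lᵢ/(AᵢEᵢ) = δ_free.
The series flexibility is Σ Lᵢ/(AᵢEᵢ) = 750/(1000×106×10³) + 575/(2450×197×10³) = 8.267×10⁻⁶ mm/N.
So P = 1.683 / 8.267×10⁻⁶ = 203.5 kN, tensile.
σ_{nickel alloy} = P / A = 203500 / 2450 = 83.07 MPa.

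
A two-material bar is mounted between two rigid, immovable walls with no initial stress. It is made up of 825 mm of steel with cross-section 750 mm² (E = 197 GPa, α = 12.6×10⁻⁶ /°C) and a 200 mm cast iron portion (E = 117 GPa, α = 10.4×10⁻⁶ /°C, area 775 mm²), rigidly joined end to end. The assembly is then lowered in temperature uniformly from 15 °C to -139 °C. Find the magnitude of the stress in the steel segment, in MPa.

σ ≈ 329 MPa (tensile)

If the supports were absent, the total length change would be Σ αᵢΔT Lᵢ = 12.6×10⁻⁶×154×825 + 10.4×10⁻⁶×154×200 = 1.921 mm.
Since the ends are fixed, an axial force P builds up, equal in every segment, with P · Σ Lᵢ/(AᵢEᵢ) = δ_free.
Σ Lᵢ/(AᵢEᵢ) = 825/(750×197×10³) + 200/(775×117×10³) = 7.789×10⁻⁶ mm/N.
So P = 1.921 / 7.789×10⁻⁶ = 246.6 kN, tensile.
σ_{steel} = P / A = 246600 / 750 = 328.8 MPa.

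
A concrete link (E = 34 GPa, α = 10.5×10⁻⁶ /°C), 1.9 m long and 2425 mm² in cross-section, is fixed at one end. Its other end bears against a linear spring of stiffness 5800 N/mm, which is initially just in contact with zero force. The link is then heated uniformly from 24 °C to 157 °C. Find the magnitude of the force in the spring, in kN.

The unrestrained thermal change is αΔT L = 10.5×10⁻⁶ × 133 × 1900 = 2.653 mm.
With a force P in the spring, the elastic change of the link is PL/(AE) and that of the spring is P/k; compatibility requires their sum to equal δ_free.
P [ L/(AE) + 1/k ] = δ_free → P [ 1900/(2425×34×10³) + 1/(5800) ] = 2.653.
P = 2.653 / 0.0001955 = 13580 N.

P ≈ 13.6 kN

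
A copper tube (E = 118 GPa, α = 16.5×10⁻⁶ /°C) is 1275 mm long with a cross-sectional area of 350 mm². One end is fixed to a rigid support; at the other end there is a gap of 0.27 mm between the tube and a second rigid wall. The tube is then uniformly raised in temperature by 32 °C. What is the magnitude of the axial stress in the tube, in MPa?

σ ≈ 37.3 MPa (compressive)

Unrestrained expansion: δ_free = αΔT L = 16.5×10⁻⁶ × 32 × 1275 = 0.6732 mm.
The gap closes (δ_free > 0.27 mm) and the wall then resists a further 0.6732 − 0.27 = 0.4032 mm of expansion.
That suppressed elongation corresponds to σ = E·Δ/L = 118×10³ × 0.4032/1275 = 37.32 MPa.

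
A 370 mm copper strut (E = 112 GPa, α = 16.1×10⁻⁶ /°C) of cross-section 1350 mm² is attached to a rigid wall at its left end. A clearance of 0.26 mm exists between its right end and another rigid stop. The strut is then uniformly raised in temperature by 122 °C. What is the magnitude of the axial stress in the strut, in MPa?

If the wall were absent the strut would grow by αΔT L = 16.1×10⁻⁶ × 122 × 370 = 0.7268 mm.
This exceeds the 0.26 mm gap, so the wall pushes back. The portion of expansion that must be recovered elastically is δ_free − gap = 0.7268 − 0.26 = 0.4668 mm.
That suppressed elongation corresponds to σ = E·Δ/L = 112×10³ × 0.4668/370 = 141.3 MPa.

σ ≈ 141 MPa (compressive)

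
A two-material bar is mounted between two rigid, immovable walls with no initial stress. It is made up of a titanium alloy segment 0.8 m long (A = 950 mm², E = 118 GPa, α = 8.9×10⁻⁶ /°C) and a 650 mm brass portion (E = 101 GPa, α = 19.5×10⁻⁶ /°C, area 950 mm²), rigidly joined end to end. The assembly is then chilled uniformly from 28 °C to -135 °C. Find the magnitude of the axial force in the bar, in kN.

With the walls removed the bar would change length by δ_free = Σ αᵢΔT Lᵢ = 8.9×10⁻⁶×163×800 + 19.5×10⁻⁶×163×650 = 3.227 mm.
The rigid supports impose zero overall length change; the single axial force P common to all segments must satisfy P Σ Lᵢ/(AᵢEᵢ) = δ_free.
Σ Lᵢ/(AᵢEᵢ) = 800/(950×118×10³) + 650/(950×101×10³) = 1.391×10⁻⁵ mm/N.
So P = 3.227 / 1.391×10⁻⁵ = 231.9 kN, tensile.

P ≈ 232 kN (tensile)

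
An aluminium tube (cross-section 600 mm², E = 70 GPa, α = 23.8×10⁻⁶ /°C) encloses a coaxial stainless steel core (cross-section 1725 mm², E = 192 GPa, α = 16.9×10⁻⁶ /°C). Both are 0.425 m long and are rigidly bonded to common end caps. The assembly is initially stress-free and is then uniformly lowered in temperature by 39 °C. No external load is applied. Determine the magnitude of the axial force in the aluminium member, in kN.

P ≈ 10 kN (tensile in the aluminium)

The aluminium has the larger α, so on cooling it would change length more than the stainless steel if both were free. The rigid plates force a common final length, so the aluminium is put into tension and the stainless steel into compression, with equal and opposite forces P (no external load).
Compatibility of the two members (thermal + elastic change equal): (α₁ − α₂)ΔT = P·[1/(A₁E₁) + 1/(A₂E₂)].
|α₁ − α₂|·ΔT = 6.9×10⁻⁶ × 39 = 0.0002691.
1/(A₁E₁) + 1/(A₂E₂) = 1/(600×70×10³) + 1/(1725×192×10³) = 2.683×10⁻⁸ N⁻¹.
So P = 0.0002691 / 2.683×10⁻⁸ = 10.03 kN.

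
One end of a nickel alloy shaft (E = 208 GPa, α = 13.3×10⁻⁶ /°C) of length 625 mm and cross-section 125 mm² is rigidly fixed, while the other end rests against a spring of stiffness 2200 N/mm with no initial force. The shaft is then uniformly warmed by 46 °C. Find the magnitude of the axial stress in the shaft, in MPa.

The unrestrained thermal change is αΔT L = 13.3×10⁻⁶ × 46 × 625 = 0.3824 mm.
With a force P in the spring, the elastic change of the shaft is PL/(AE) and that of the spring is P/k; compatibility requires their sum to equal δ_free.
So P = δ_free / [L/(AE) + 1/k] = 0.3824 / [ 625/(125×208×10³) + 1/(2200) ].
P = 0.3824 / 0.0004786 = 799 N.
σ = P/A = 799/125 = 6.392 MPa.

σ ≈ 6.39 MPa (compressive)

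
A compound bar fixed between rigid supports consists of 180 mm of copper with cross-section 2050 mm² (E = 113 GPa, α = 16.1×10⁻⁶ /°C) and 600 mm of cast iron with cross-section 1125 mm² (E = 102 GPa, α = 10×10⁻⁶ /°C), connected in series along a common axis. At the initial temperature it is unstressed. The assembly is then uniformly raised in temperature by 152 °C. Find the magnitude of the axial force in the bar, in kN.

If the supports were absent, the total length change would be Σ αᵢΔT Lᵢ = 16.1×10⁻⁶×152×180 + 10×10⁻⁶×152×600 = 1.352 mm.
Since the ends are fixed, an axial force P builds up, equal in every segment, with P · Σ Lᵢ/(AᵢEᵢ) = δ_free.
The series flexibility is Σ Lᵢ/(AᵢEᵢ) = 180/(2050×113×10³) + 600/(1125×102×10³) = 6.006×10⁻⁶ mm/N.
P = 1.352 / 6.006×10⁻⁶ = 225200 N = 225.2 kN, compressive.

P ≈ 225 kN (compressive)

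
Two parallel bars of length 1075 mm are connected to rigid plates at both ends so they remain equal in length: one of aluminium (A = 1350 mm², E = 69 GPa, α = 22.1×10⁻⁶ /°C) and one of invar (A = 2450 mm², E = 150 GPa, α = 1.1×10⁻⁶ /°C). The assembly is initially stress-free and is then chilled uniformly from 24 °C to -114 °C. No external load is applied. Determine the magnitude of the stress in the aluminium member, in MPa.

The aluminium has the larger α, so on cooling it would change length more than the invar if both were free. The rigid plates force a common final length, so the aluminium is put into tension and the invar into compression, with equal and opposite forces P (no external load).
Equating the net (thermal + elastic) strains gives |α₁ − α₂|·ΔT = P·[1/(A₁E₁) + 1/(A₂E₂)].
|α₁ − α₂|·ΔT = 21×10⁻⁶ × 138 = 0.002898.
1/(A₁E₁) + 1/(A₂E₂) = 1/(1350×69×10³) + 1/(2450×150×10³) = 1.346×10⁻⁸ N⁻¹.
So P = 0.002898 / 1.346×10⁻⁸ = 215.4 kN.
σ_{aluminium} = P/A₁ = 215400/1350 = 159.5 MPa, tensile.

σ ≈ 160 MPa (tensile)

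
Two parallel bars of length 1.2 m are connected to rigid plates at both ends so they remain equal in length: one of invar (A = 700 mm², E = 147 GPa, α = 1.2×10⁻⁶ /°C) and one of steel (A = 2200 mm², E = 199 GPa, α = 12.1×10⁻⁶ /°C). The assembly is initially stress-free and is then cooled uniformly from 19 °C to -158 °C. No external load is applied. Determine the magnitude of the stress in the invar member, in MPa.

Both members must finish at the same length. With the larger α, the steel tends to over-contract; the plates restrain it, putting the steel in tension and the invar in compression. With no external load the two internal forces are equal and opposite, magnitude P.
Setting the final lengths equal and cancelling L: (α₁ − α₂)ΔT = P/(A₁E₁) + P/(A₂E₂).
|α₁ − α₂|·ΔT = 10.9×10⁻⁶ × 177 = 0.001929.
1/(A₁E₁) + 1/(A₂E₂) = 1/(700×147×10³) + 1/(2200×199×10³) = 1.2×10⁻⁸ N⁻¹.
So P = 0.001929 / 1.2×10⁻⁸ = 160.7 kN.
σ_{invar} = P/A₁ = 160700/700 = 229.6 MPa, compressive.

σ ≈ 230 MPa (compressive)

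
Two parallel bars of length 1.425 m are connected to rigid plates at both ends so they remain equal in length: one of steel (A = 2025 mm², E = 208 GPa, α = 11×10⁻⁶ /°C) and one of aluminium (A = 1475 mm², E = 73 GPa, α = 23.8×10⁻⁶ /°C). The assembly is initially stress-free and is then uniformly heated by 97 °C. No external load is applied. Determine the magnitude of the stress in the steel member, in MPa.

σ ≈ 52.6 MPa (tensile)

Both members must finish at the same length. With the larger α, the aluminium tends to over-expand; the plates restrain it, putting the aluminium in compression and the steel in tension. With no external load the two internal forces are equal and opposite, magnitude P.
Equating the net (thermal + elastic) strains gives |α₁ − α₂|·ΔT = P·[1/(A₁E₁) + 1/(A₂E₂)].
|α₁ − α₂|·ΔT = 12.8×10⁻⁶ × 97 = 0.001242.
1/(A₁E₁) + 1/(A₂E₂) = 1/(2025×208×10³) + 1/(1475×73×10³) = 1.166×10⁻⁸ N⁻¹.
So P = 0.001242 / 1.166×10⁻⁸ = 106.5 kN.
σ_{steel} = P/A₁ = 106500/2025 = 52.58 MPa, tensile.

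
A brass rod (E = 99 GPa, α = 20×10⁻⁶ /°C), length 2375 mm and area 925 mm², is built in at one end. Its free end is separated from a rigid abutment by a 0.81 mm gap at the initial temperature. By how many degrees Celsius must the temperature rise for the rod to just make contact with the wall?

The gap closes when αΔT L = 0.81 mm, since the rod is still unstressed at that instant.
ΔT = 0.81 / (20×10⁻⁶ × 2375) = 17.05 °C.

ΔT ≈ 17.1 °C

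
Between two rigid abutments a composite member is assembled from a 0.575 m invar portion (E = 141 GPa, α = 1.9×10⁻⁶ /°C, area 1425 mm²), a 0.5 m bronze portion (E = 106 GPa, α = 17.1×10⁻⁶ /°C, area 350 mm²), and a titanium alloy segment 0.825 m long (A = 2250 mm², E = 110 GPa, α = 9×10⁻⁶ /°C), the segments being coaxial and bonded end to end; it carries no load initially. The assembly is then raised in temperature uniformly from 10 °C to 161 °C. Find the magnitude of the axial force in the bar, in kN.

P ≈ 131 kN (compressive)

With the walls removed the bar would change length by δ_free = Σ αᵢΔT Lᵢ = 1.9×10⁻⁶×151×575 + 17.1×10⁻⁶×151×500 + 9×10⁻⁶×151×825 = 2.577 mm.
The walls prevent any net length change, so an axial force P (same in every segment) develops. Compatibility: P · Σ Lᵢ/(AᵢEᵢ) = δ_free.
The series flexibility is Σ Lᵢ/(AᵢEᵢ) = 575/(1425×141×10³) + 500/(350×106×10³) + 825/(2250×110×10³) = 1.967×10⁻⁵ mm/N.
Hence P = δ_free / Σ(L/AE) = 2.577/1.967×10⁻⁵ = 131 kN (compressive).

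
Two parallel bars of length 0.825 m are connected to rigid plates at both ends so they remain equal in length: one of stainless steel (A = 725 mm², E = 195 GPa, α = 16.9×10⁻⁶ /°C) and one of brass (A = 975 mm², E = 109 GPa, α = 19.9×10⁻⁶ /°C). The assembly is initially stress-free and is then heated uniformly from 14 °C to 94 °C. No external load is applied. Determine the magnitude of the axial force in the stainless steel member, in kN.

The brass has the larger α, so on heating it would change length more than the stainless steel if both were free. The rigid plates force a common final length, so the brass is put into compression and the stainless steel into tension, with equal and opposite forces P (no external load).
Compatibility of the two members (thermal + elastic change equal): (α₁ − α₂)ΔT = P·[1/(A₁E₁) + 1/(A₂E₂)].
|α₁ − α₂|·ΔT = 3×10⁻⁶ × 80 = 0.00024.
1/(A₁E₁) + 1/(A₂E₂) = 1/(725×195×10³) + 1/(975×109×10³) = 1.648×10⁻⁸ N⁻¹.
So P = 0.00024 / 1.648×10⁻⁸ = 14.56 kN.

P ≈ 14.6 kN (tensile in the stainless steel)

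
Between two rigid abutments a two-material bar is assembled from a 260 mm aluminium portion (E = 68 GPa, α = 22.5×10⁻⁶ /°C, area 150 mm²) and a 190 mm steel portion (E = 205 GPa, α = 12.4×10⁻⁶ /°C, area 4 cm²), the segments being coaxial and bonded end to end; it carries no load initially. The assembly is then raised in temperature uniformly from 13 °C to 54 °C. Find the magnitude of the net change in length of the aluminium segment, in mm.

With the walls removed the bar would change length by δ_free = Σ αᵢΔT Lᵢ = 22.5×10⁻⁶×41×260 + 12.4×10⁻⁶×41×190 = 0.3364 mm.
The walls prevent any net length change, so an axial force P (same in every segment) develops. Compatibility: P · Σ Lᵢ/(AᵢEᵢ) = δ_free.
The series flexibility is Σ Lᵢ/(AᵢEᵢ) = 260/(150×68×10³) + 190/(400×205×10³) = 2.781×10⁻⁵ mm/N.
P = 0.3364 / 2.781×10⁻⁵ = 12100 N = 12.1 kN, compressive.
For the aluminium segment, free thermal change = 22.5×10⁻⁶×41×260 = 0.2398 mm and elastic change from P = 12100×260/(150×68×10³) = 0.3084 mm; these oppose, so the net change is 0.0686 mm (segment shortens).

|ΔL| ≈ 0.0686 mm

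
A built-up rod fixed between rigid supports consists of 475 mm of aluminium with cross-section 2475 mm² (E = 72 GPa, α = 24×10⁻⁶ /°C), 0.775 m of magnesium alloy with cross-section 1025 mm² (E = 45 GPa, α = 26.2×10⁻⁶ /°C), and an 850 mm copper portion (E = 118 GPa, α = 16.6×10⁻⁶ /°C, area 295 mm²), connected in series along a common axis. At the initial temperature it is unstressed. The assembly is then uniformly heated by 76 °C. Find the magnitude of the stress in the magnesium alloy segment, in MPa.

Free thermal expansion of the whole bar: Σ αᵢΔT Lᵢ = 24×10⁻⁶×76×475 + 26.2×10⁻⁶×76×775 + 16.6×10⁻⁶×76×850 = 3.482 mm.
The rigid supports impose zero overall length change; the single axial force P common to all segments must satisfy P Σ Lᵢ/(AᵢEᵢ) = δ_free.
The series flexibility is Σ Lᵢ/(AᵢEᵢ) = 475/(2475×72×10³) + 775/(1025×45×10³) + 850/(295×118×10³) = 4.389×10⁻⁵ mm/N.
Hence P = δ_free / Σ(L/AE) = 3.482/4.389×10⁻⁵ = 79.34 kN (compressive).
σ_{magnesium alloy} = P / A = 79340 / 1025 = 77.41 MPa.

σ ≈ 77.4 MPa (compressive)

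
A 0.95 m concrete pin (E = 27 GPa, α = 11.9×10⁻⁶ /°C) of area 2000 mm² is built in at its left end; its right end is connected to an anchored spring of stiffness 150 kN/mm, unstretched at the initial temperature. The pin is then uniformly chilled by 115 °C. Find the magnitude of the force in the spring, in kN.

Free thermal contraction: δ_free = αΔT L = 11.9×10⁻⁶ × 115 × 950 = 1.3 mm.
Let P be the tensile force in the spring. The pin extends elastically by PL/(AE) and the spring stretches by P/k; together these equal δ_free.
So P = δ_free / [L/(AE) + 1/k] = 1.3 / [ 950/(2000×27×10³) + 1/(150×10³) ].
P = 1.3 / 2.426×10⁻⁵ = 53590 N.

P ≈ 53.6 kN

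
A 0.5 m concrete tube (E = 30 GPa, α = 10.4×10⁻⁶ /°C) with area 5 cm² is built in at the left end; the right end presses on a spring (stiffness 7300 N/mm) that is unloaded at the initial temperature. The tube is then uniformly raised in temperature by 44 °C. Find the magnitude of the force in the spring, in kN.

Free thermal expansion: δ_free = αΔT L = 10.4×10⁻⁶ × 44 × 500 = 0.2288 mm.
With a force P in the spring, the elastic change of the tube is PL/(AE) and that of the spring is P/k; compatibility requires their sum to equal δ_free.
P [ L/(AE) + 1/k ] = δ_free → P [ 500/(500×30×10³) + 1/(7300) ] = 0.2288.
P = 0.2288 / 0.0001703 = 1343 N.

P ≈ 1.34 kN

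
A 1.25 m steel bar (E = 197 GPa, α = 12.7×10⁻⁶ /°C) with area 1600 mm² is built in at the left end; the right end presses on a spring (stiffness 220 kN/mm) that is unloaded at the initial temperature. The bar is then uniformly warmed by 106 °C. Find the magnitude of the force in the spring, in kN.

If the spring were absent the bar would lengthen by αΔT L = 12.7×10⁻⁶ × 106 × 1250 = 1.683 mm.
Let P be the compressive force at the spring. The bar shortens elastically by PL/(AE) and the spring compresses by P/k; together these equal δ_free.
So P = δ_free / [L/(AE) + 1/k] = 1.683 / [ 1250/(1600×197×10³) + 1/(220×10³) ].
P = 1.683 / 8.511×10⁻⁶ = 197700 N.

P ≈ 198 kN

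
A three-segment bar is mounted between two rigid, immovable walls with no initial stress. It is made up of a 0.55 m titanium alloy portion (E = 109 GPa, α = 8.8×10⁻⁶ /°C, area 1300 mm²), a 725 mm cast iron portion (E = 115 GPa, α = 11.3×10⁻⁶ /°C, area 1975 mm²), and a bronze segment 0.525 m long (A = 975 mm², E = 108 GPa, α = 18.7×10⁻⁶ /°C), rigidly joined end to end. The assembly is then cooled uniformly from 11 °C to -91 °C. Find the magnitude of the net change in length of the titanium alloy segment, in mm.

|ΔL| ≈ 0.256 mm

With the walls removed the bar would change length by δ_free = Σ αᵢΔT Lᵢ = 8.8×10⁻⁶×102×550 + 11.3×10⁻⁶×102×725 + 18.7×10⁻⁶×102×525 = 2.331 mm.
Since the ends are fixed, an axial force P builds up, equal in every segment, with P · Σ Lᵢ/(AᵢEᵢ) = δ_free.
The series flexibility is Σ Lᵢ/(AᵢEᵢ) = 550/(1300×109×10³) + 725/(1975×115×10³) + 525/(975×108×10³) = 1.206×10⁻⁵ mm/N.
P = 2.331 / 1.206×10⁻⁵ = 193300 N = 193.3 kN, tensile.
For the titanium alloy segment, free thermal change = 8.8×10⁻⁶×102×550 = 0.4937 mm and elastic change from P = 193300×550/(1300×109×10³) = 0.7502 mm; these oppose, so the net change is 0.256 mm (segment lengthens).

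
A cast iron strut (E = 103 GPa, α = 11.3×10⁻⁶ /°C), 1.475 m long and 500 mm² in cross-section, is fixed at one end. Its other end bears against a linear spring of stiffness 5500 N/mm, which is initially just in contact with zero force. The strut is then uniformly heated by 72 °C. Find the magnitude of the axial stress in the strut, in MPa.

The unrestrained thermal change is αΔT L = 11.3×10⁻⁶ × 72 × 1475 = 1.2 mm.
With a force P in the spring, the elastic change of the strut is PL/(AE) and that of the spring is P/k; compatibility requires their sum to equal δ_free.
So P = δ_free / [L/(AE) + 1/k] = 1.2 / [ 1475/(500×103×10³) + 1/(5500) ].
P = 1.2 / 0.0002105 = 5702 N.
σ = P/A = 5702/500 = 11.4 MPa.

σ ≈ 11.4 MPa (compressive)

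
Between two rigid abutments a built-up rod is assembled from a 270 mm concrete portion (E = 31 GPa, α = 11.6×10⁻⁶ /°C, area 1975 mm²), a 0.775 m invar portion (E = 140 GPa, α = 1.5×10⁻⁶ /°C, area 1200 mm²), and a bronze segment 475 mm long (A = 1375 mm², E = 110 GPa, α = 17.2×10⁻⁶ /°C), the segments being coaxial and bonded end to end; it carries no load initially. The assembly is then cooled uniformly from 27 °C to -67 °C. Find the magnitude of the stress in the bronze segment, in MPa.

With the walls removed the bar would change length by δ_free = Σ αᵢΔT Lᵢ = 11.6×10⁻⁶×94×270 + 1.5×10⁻⁶×94×775 + 17.2×10⁻⁶×94×475 = 1.172 mm.
The rigid supports impose zero overall length change; the single axial force P common to all segments must satisfy P Σ Lᵢ/(AᵢEᵢ) = δ_free.
Σ Lᵢ/(AᵢEᵢ) = 270/(1975×31×10³) + 775/(1200×140×10³) + 475/(1375×110×10³) = 1.216×10⁻⁵ mm/N.
So P = 1.172 / 1.216×10⁻⁵ = 96.33 kN, tensile.
σ_{bronze} = P / A = 96330 / 1375 = 70.06 MPa.

σ ≈ 70.1 MPa (tensile)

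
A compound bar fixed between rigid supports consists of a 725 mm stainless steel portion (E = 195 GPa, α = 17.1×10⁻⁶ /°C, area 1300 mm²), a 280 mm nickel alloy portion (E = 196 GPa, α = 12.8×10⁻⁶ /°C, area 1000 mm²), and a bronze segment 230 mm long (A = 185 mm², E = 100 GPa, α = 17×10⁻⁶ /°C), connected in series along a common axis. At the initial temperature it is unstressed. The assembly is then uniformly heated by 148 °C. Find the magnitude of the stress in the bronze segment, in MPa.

If the supports were absent, the total length change would be Σ αᵢΔT Lᵢ = 17.1×10⁻⁶×148×725 + 12.8×10⁻⁶×148×280 + 17×10⁻⁶×148×230 = 2.944 mm.
The walls prevent any net length change, so an axial force P (same in every segment) develops. Compatibility: P · Σ Lᵢ/(AᵢEᵢ) = δ_free.
Σ Lᵢ/(AᵢEᵢ) = 725/(1300×195×10³) + 280/(1000×196×10³) + 230/(185×100×10³) = 1.672×10⁻⁵ mm/N.
So P = 2.944 / 1.672×10⁻⁵ = 176.1 kN, compressive.
σ_{bronze} = P / A = 176100 / 185 = 951.7 MPa.

σ ≈ 952 MPa (compressive)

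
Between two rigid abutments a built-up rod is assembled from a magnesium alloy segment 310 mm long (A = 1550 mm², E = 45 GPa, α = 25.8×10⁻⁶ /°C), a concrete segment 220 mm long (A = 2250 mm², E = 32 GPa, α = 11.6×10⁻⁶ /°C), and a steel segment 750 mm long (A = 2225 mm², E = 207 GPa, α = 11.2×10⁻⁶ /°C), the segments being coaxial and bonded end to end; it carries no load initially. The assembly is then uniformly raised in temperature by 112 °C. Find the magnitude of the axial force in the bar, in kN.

P ≈ 233 kN (compressive)

If the supports were absent, the total length change would be Σ αᵢΔT Lᵢ = 25.8×10⁻⁶×112×310 + 11.6×10⁻⁶×112×220 + 11.2×10⁻⁶×112×750 = 2.122 mm.
The rigid supports impose zero overall length change; the single axial force P common to all segments must satisfy P Σ Lᵢ/(AᵢEᵢ) = δ_free.
Σ Lᵢ/(AᵢEᵢ) = 310/(1550×45×10³) + 220/(2250×32×10³) + 750/(2225×207×10³) = 9.128×10⁻⁶ mm/N.
Hence P = δ_free / Σ(L/AE) = 2.122/9.128×10⁻⁶ = 232.5 kN (compressive).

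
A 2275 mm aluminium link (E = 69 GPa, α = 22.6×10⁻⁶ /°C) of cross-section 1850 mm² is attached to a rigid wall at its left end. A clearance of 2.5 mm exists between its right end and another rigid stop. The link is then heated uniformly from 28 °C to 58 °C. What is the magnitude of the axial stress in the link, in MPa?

σ ≈ 0 MPa

Free thermal elongation = αΔT L = 22.6×10⁻⁶ × 30 × 2275 = 1.542 mm.
Since δ_free = 1.54 mm is less than the 2.5 mm gap, the link never touches the wall. No axial force develops.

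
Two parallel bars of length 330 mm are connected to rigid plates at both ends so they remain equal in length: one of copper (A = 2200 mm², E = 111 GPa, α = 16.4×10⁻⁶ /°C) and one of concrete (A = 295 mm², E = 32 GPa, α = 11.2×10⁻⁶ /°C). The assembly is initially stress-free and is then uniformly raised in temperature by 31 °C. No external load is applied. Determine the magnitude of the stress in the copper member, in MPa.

Equilibrium of a rigid end plate with no external load gives equal and opposite internal forces ±P in the two members. Since α_{copper} > α_{concrete}, heating drives the copper into compression and the concrete into tension.
Equating the net (thermal + elastic) strains gives |α₁ − α₂|·ΔT = P·[1/(A₁E₁) + 1/(A₂E₂)].
|α₁ − α₂|·ΔT = 5.2×10⁻⁶ × 31 = 0.0001612.
1/(A₁E₁) + 1/(A₂E₂) = 1/(2200×111×10³) + 1/(295×32×10³) = 1.1×10⁻⁷ N⁻¹.
So P = 0.0001612 / 1.1×10⁻⁷ = 1.465 kN.
σ_{copper} = P/A₁ = 1465/2200 = 0.666 MPa, compressive.

σ ≈ 0.666 MPa (compressive)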